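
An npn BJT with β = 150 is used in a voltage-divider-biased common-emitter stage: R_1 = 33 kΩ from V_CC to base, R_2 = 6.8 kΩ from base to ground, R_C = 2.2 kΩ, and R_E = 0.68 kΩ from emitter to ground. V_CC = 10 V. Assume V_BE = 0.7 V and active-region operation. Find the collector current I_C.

I_C ≈ 1.4 mA

Thevenize the base divider: V_Th = V_CC·R_2/(R_1+R_2) = 10×6.8/39.8 = 1.71 V, R_Th = R_1‖R_2 = 5.64 kΩ.
Base-emitter loop: V_Th = I_B·R_Th + V_BE + (β+1)I_B·R_E, so I_B = (1.71 − 0.7) / (5.64 + 151×0.68) = 0.00931 mA.
I_C = β·I_B = 150×0.00931 = 1.4 mA, and I_E = (β+1)I_B = 1.41 mA.
V_CE = V_CC − I_C·R_C − I_E·R_E = 10 − 1.4×2.2 − 1.41×0.68 = 5.97 V.
V_CE = 5.97 V > 0.2 V confirms active-region operation.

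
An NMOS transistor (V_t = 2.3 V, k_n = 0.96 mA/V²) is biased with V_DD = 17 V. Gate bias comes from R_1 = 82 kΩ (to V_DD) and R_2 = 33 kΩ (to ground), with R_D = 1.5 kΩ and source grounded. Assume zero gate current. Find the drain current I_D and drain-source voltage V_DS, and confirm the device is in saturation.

I_D ≈ 3.2 mA, V_DS ≈ 12 V

V_G = V_DD·R_2/(R_1+R_2) = 17×33/115 = 4.88 V. With the source grounded, V_GS = V_G = 4.88 V.
Assume saturation: I_D = (k_n/2)(V_GS − V_t)² = (0.96/2)×(4.88 − 2.3)² = 0.48×2.58² = 3.19 mA.
V_DS = V_DD − I_D·R_D = 17 − 3.19×1.5 = 12.2 V.
Saturation requires V_DS ≥ V_GS − V_t = 2.58 V; 12.2 ≥ 2.58 ✓.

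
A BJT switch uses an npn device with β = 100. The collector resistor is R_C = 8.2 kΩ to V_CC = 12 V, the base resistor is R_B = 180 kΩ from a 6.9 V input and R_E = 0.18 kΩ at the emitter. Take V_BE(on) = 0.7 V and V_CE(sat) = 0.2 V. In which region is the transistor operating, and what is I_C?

Assume active: I_B = (6.9 − 0.7)/(180 + 101×0.18) = 0.0313 mA, I_C = β·I_B = 3.13 mA.
Then V_CE = 12 − 3.13×8.2 − 3.16×0.18 = -14.2 V < 0.2 V — the active assumption fails.
Re-solve with V_CE = 0.2 V. KCL at the emitter: V_E/R_E = (V_BB−0.7−V_E)/R_B + (V_CC−0.2−V_E)/R_C, giving V_E = 0.259 V.
I_C = (V_CC − 0.2 − V_E)/R_C = (11.8 − 0.259)/8.2 = 1.41 mA.
Check: I_B = (6.2 − 0.259)/180 = 0.033 mA, and β·I_B = 3.3 mA > I_C, confirming saturation.

saturation; I_C ≈ 1.4 mA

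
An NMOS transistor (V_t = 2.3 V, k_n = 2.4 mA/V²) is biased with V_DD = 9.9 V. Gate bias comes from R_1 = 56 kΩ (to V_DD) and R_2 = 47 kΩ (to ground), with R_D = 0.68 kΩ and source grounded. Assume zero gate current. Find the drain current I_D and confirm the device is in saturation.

I_D ≈ 5.9 mA

V_G = V_DD·R_2/(R_1+R_2) = 9.9×47/103 = 4.52 V. With the source grounded, V_GS = V_G = 4.52 V.
Assume saturation: I_D = (k_n/2)(V_GS − V_t)² = (2.4/2)×(4.52 − 2.3)² = 1.2×2.22² = 5.9 mA.
V_DS = V_DD − I_D·R_D = 9.9 − 5.9×0.68 = 5.89 V.
Saturation requires V_DS ≥ V_GS − V_t = 2.22 V; 5.89 ≥ 2.22 ✓.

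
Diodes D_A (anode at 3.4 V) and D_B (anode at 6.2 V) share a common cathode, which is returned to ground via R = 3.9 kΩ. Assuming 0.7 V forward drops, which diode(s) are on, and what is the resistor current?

Only D_B conducts; I_R ≈ 1.4 mA

Assume both conduct. Then node N would need to be at both 3.4−0.7 = 2.7 V and 6.2−0.7 = 5.5 V, which is impossible.
Assume only D_B conducts: V_N = 6.2 − 0.7 = 5.5 V, so I_R = 5.5/3.9 = 1.41 mA.
Check D_A: its anode-to-cathode voltage is 3.4 − 5.5 = -2.1 V < 0.7 V, so it is off. The assumption is consistent.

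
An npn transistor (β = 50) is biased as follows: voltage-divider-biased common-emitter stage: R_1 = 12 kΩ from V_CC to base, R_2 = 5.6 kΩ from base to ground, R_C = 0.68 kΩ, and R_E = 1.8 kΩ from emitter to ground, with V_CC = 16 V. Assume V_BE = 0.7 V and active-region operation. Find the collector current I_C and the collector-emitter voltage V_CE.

Thevenize the base divider: V_Th = V_CC·R_2/(R_1+R_2) = 16×5.6/17.6 = 5.09 V, R_Th = R_1‖R_2 = 3.82 kΩ.
Base-emitter loop: V_Th = I_B·R_Th + V_BE + (β+1)I_B·R_E, so I_B = (5.09 − 0.7) / (3.82 + 51×1.8) = 0.0459 mA.
I_C = β·I_B = 50×0.0459 = 2.3 mA, and I_E = (β+1)I_B = 2.34 mA.
V_CE = V_CC − I_C·R_C − I_E·R_E = 16 − 2.3×0.68 − 2.34×1.8 = 10.2 V.
V_CE = 10.2 V > 0.2 V confirms active-region operation.

I_C ≈ 2.3 mA, V_CE ≈ 10 V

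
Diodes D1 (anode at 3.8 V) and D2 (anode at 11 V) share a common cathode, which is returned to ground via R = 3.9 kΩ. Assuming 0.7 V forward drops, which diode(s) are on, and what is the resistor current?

Assume both conduct. Then node N would need to be at both 3.8−0.7 = 3.1 V and 11−0.7 = 10.3 V, which is impossible.
Assume only D2 conducts: V_N = 11 − 0.7 = 10.3 V, so I_R = 10.3/3.9 = 2.64 mA.
Check D1: its anode-to-cathode voltage is 3.8 − 10.3 = -6.5 V < 0.7 V, so it is off. The assumption is consistent.

Only D2 conducts; I_R ≈ 2.6 mA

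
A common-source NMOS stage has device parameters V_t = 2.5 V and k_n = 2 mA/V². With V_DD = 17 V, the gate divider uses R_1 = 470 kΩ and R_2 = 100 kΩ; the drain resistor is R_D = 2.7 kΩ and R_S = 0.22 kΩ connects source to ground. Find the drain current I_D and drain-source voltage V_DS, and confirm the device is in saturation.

I_D ≈ 0.19 mA, V_DS ≈ 16 V

V_G = V_DD·R_2/(R_1+R_2) = 17×100/570 = 2.98 V.
Assume saturation: I_D = (k_n/2)(V_GS − V_t)² with V_GS = V_G − I_D·R_S = 2.98 − 0.22·I_D.
Substituting gives 0.0484·I_D² − 1.21·I_D + 0.233 = 0, with roots I_D = 0.193 or 24.9 mA.
The root I_D = 24.9 mA gives V_GS = -2.49 V ≤ V_t, so take I_D = 0.193 mA.
Then V_GS = 2.94 V and V_DS = V_DD − I_D(R_D+R_S) = 17 − 0.193×2.92 = 16.4 V.
Saturation requires V_DS ≥ V_GS − V_t = 0.44 V; 16.4 ≥ 0.44 ✓.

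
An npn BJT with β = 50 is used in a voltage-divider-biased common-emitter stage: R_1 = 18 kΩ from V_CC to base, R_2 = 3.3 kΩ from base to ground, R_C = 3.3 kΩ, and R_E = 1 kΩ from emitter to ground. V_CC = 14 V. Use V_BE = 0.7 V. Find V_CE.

V_CE ≈ 8.1 V

Thevenize the base divider: V_Th = V_CC·R_2/(R_1+R_2) = 14×3.3/21.3 = 2.17 V, R_Th = R_1‖R_2 = 2.79 kΩ.
Base-emitter loop: V_Th = I_B·R_Th + V_BE + (β+1)I_B·R_E, so I_B = (2.17 − 0.7) / (2.79 + 51×1) = 0.0273 mA.
I_C = β·I_B = 50×0.0273 = 1.37 mA, and I_E = (β+1)I_B = 1.39 mA.
V_CE = V_CC − I_C·R_C − I_E·R_E = 14 − 1.37×3.3 − 1.39×1 = 8.1 V.
V_CE = 8.1 V > 0.2 V confirms active-region operation.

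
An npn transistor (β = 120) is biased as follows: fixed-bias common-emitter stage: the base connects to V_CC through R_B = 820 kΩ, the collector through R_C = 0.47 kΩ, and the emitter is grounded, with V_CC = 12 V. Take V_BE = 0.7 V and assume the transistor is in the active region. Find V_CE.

V_CE ≈ 11 V

Base loop: V_CC = I_B·R_B + V_BE, so I_B = (12 − 0.7)/820 kΩ = 0.0138 mA.
In the active region I_C = β·I_B = 120 × 0.0138 = 1.65 mA.
Collector loop: V_CE = V_CC − I_C·R_C = 12 − 1.65×0.47 = 11.2 V.
Since V_CE = 11.2 V > V_CE(sat) ≈ 0.2 V, the transistor is in the active region as assumed.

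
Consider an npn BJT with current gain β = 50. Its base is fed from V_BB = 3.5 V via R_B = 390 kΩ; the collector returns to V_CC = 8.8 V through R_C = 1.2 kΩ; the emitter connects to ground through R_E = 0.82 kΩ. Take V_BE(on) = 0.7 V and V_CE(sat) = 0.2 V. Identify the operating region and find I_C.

Assume active. Base-emitter loop: I_B = (V_BB − V_BE)/(R_B + (β+1)R_E) = (3.5 − 0.7)/(390 + 51×0.82) = 0.00648 mA.
I_C = β·I_B = 50×0.00648 = 0.324 mA.
V_CE = V_CC − I_C·R_C − I_E·R_E = 8.8 − 0.324×1.2 − 0.331×0.82 = 8.14 V > V_CE(sat), so the active-region assumption holds.

active; I_C ≈ 0.32 mA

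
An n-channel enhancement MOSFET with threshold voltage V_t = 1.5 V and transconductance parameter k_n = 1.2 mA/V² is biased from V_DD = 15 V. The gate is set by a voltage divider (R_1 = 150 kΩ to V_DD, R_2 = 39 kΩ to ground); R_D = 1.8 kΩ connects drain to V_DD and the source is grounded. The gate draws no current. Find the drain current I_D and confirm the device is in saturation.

V_G = V_DD·R_2/(R_1+R_2) = 15×39/189 = 3.1 V. With the source grounded, V_GS = V_G = 3.1 V.
Assume saturation: I_D = (k_n/2)(V_GS − V_t)² = (1.2/2)×(3.1 − 1.5)² = 0.6×1.6² = 1.53 mA.
V_DS = V_DD − I_D·R_D = 15 − 1.53×1.8 = 12.3 V.
Saturation requires V_DS ≥ V_GS − V_t = 1.6 V; 12.3 ≥ 1.6 ✓.

I_D ≈ 1.5 mA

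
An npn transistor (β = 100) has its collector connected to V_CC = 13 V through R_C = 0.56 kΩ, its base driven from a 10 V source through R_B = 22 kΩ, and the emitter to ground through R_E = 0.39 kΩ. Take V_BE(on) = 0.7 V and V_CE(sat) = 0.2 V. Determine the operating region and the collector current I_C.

Assume active: I_B = (10 − 0.7)/(22 + 101×0.39) = 0.151 mA, I_C = β·I_B = 15.1 mA.
Then V_CE = 13 − 15.1×0.56 − 15.3×0.39 = -1.45 V < 0.2 V — the active assumption fails.
Re-solve with V_CE = 0.2 V. KCL at the emitter: V_E/R_E = (V_BB−0.7−V_E)/R_B + (V_CC−0.2−V_E)/R_C, giving V_E = 5.3 V.
I_C = (V_CC − 0.2 − V_E)/R_C = (12.8 − 5.3)/0.56 = 13.4 mA.
Check: I_B = (9.3 − 5.3)/22 = 0.182 mA, and β·I_B = 18.2 mA > I_C, confirming saturation.

saturation; I_C ≈ 13 mA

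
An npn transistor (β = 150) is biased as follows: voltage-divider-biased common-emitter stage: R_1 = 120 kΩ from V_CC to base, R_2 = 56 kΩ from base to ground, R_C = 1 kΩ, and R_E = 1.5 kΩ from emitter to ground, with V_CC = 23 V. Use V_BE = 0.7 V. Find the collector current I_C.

I_C ≈ 3.8 mA

Thevenize the base divider: V_Th = V_CC·R_2/(R_1+R_2) = 23×56/176 = 7.32 V, R_Th = R_1‖R_2 = 38.2 kΩ.
Base-emitter loop: V_Th = I_B·R_Th + V_BE + (β+1)I_B·R_E, so I_B = (7.32 − 0.7) / (38.2 + 151×1.5) = 0.025 mA.
I_C = β·I_B = 150×0.025 = 3.75 mA, and I_E = (β+1)I_B = 3.78 mA.
V_CE = V_CC − I_C·R_C − I_E·R_E = 23 − 3.75×1 − 3.78×1.5 = 13.6 V.
V_CE = 13.6 V > 0.2 V confirms active-region operation.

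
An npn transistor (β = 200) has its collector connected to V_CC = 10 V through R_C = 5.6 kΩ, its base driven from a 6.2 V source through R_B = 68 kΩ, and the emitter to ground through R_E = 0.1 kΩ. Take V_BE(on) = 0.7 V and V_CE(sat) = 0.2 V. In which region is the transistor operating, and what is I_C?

saturation; I_C ≈ 1.7 mA

Assume active: I_B = (6.2 − 0.7)/(68 + 201×0.1) = 0.0624 mA, I_C = β·I_B = 12.5 mA.
Then V_CE = 10 − 12.5×5.6 − 12.5×0.1 = -61.2 V < 0.2 V — the active assumption fails.
Re-solve with V_CE = 0.2 V. KCL at the emitter: V_E/R_E = (V_BB−0.7−V_E)/R_B + (V_CC−0.2−V_E)/R_C, giving V_E = 0.18 V.
I_C = (V_CC − 0.2 − V_E)/R_C = (9.8 − 0.18)/5.6 = 1.72 mA.
Check: I_B = (5.5 − 0.18)/68 = 0.0782 mA, and β·I_B = 15.6 mA > I_C, confirming saturation.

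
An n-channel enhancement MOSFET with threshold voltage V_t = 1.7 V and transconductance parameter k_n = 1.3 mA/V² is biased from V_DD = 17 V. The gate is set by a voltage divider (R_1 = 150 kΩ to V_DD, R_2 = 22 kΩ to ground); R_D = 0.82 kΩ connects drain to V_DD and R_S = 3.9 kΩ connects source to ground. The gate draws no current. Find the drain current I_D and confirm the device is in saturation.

I_D ≈ 0.05 mA

V_G = V_DD·R_2/(R_1+R_2) = 17×22/172 = 2.17 V.
Assume saturation: I_D = (k_n/2)(V_GS − V_t)² with V_GS = V_G − I_D·R_S = 2.17 − 3.9·I_D.
Substituting gives 9.89·I_D² − 3.41·I_D + 0.146 = 0, with roots I_D = 0.0503 or 0.294 mA.
The root I_D = 0.294 mA gives V_GS = 1.03 V ≤ V_t, so take I_D = 0.0503 mA.
Then V_GS = 1.98 V and V_DS = V_DD − I_D(R_D+R_S) = 17 − 0.0503×4.72 = 16.8 V.
Saturation requires V_DS ≥ V_GS − V_t = 0.278 V; 16.8 ≥ 0.278 ✓.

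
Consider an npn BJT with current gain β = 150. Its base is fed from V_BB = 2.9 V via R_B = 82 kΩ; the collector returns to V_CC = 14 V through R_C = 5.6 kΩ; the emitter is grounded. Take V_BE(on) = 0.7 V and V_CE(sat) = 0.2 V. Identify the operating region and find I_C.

Assume active: I_B = (2.9 − 0.7)/82 = 0.0268 mA, giving I_C = β·I_B = 4.02 mA.
But then V_CE = 14 − 4.02×5.6 = -8.54 V < V_CE(sat) = 0.2 V — impossible in the active region.
So the transistor is saturated. With V_CE = 0.2 V, I_C = (V_CC − 0.2)/R_C = 13.8/5.6 = 2.46 mA.
Check: β·I_B = 4.02 mA > I_C = 2.46 mA, confirming saturation.

saturation; I_C ≈ 2.5 mA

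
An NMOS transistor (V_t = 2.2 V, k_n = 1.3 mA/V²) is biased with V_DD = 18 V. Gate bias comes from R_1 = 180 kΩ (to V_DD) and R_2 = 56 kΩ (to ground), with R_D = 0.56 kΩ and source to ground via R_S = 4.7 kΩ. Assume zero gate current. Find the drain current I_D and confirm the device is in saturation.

V_G = V_DD·R_2/(R_1+R_2) = 18×56/236 = 4.27 V.
Assume saturation: I_D = (k_n/2)(V_GS − V_t)² with V_GS = V_G − I_D·R_S = 4.27 − 4.7·I_D.
Substituting gives 14.4·I_D² − 13.7·I_D + 2.79 = 0, with roots I_D = 0.297 or 0.654 mA.
The root I_D = 0.654 mA gives V_GS = 1.2 V ≤ V_t, so take I_D = 0.297 mA.
Then V_GS = 2.88 V and V_DS = V_DD − I_D(R_D+R_S) = 18 − 0.297×5.26 = 16.4 V.
Saturation requires V_DS ≥ V_GS − V_t = 0.676 V; 16.4 ≥ 0.676 ✓.

I_D ≈ 0.3 mA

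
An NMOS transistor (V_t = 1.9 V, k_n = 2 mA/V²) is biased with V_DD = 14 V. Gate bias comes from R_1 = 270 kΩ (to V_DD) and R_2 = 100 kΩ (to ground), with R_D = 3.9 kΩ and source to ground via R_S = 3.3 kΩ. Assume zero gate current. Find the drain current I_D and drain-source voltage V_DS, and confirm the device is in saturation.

I_D ≈ 0.38 mA, V_DS ≈ 11 V

V_G = V_DD·R_2/(R_1+R_2) = 14×100/370 = 3.78 V.
Assume saturation: I_D = (k_n/2)(V_GS − V_t)² with V_GS = V_G − I_D·R_S = 3.78 − 3.3·I_D.
Substituting gives 10.9·I_D² − 13.4·I_D + 3.55 = 0, with roots I_D = 0.383 or 0.85 mA.
The root I_D = 0.85 mA gives V_GS = 0.978 V ≤ V_t, so take I_D = 0.383 mA.
Then V_GS = 2.52 V and V_DS = V_DD − I_D(R_D+R_S) = 14 − 0.383×7.2 = 11.2 V.
Saturation requires V_DS ≥ V_GS − V_t = 0.619 V; 11.2 ≥ 0.619 ✓.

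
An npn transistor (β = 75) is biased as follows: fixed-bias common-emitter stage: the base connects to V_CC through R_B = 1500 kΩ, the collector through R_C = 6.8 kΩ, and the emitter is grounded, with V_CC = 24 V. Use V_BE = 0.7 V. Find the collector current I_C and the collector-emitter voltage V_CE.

Base loop: V_CC = I_B·R_B + V_BE, so I_B = (24 − 0.7)/1500 kΩ = 0.0155 mA.
In the active region I_C = β·I_B = 75 × 0.0155 = 1.17 mA.
Collector loop: V_CE = V_CC − I_C·R_C = 24 − 1.17×6.8 = 16.1 V.
Since V_CE = 16.1 V > V_CE(sat) ≈ 0.2 V, the transistor is in the active region as assumed.

I_C ≈ 1.2 mA, V_CE ≈ 16 V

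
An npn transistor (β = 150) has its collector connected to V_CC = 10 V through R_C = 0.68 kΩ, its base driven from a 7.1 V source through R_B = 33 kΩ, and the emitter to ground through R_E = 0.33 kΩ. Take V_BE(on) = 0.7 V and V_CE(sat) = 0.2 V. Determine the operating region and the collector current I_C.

Assume active: I_B = (7.1 − 0.7)/(33 + 151×0.33) = 0.0773 mA, I_C = β·I_B = 11.6 mA.
Then V_CE = 10 − 11.6×0.68 − 11.7×0.33 = -1.73 V < 0.2 V — the active assumption fails.
Re-solve with V_CE = 0.2 V. KCL at the emitter: V_E/R_E = (V_BB−0.7−V_E)/R_B + (V_CC−0.2−V_E)/R_C, giving V_E = 3.22 V.
I_C = (V_CC − 0.2 − V_E)/R_C = (9.8 − 3.22)/0.68 = 9.67 mA.
Check: I_B = (6.4 − 3.22)/33 = 0.0963 mA, and β·I_B = 14.4 mA > I_C, confirming saturation.

saturation; I_C ≈ 9.7 mA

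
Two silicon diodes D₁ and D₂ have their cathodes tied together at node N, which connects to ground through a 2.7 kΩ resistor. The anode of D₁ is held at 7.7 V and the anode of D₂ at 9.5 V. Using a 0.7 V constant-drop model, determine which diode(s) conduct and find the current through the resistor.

Only D₂ conducts; I_R ≈ 3.3 mA

Assume both conduct. Then node N would need to be at both 7.7−0.7 = 7 V and 9.5−0.7 = 8.8 V, which is impossible.
Assume only D₂ conducts: V_N = 9.5 − 0.7 = 8.8 V, so I_R = 8.8/2.7 = 3.26 mA.
Check D₁: its anode-to-cathode voltage is 7.7 − 8.8 = -1.1 V < 0.7 V, so it is off. The assumption is consistent.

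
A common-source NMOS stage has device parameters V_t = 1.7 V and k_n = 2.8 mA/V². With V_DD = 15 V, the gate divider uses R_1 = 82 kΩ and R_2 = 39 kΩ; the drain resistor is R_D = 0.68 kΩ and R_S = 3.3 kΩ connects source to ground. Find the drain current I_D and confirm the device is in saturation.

I_D ≈ 0.73 mA

V_G = V_DD·R_2/(R_1+R_2) = 15×39/121 = 4.83 V.
Assume saturation: I_D = (k_n/2)(V_GS − V_t)² with V_GS = V_G − I_D·R_S = 4.83 − 3.3·I_D.
Substituting gives 15.2·I_D² − 30·I_D + 13.8 = 0, with roots I_D = 0.731 or 1.23 mA.
The root I_D = 1.23 mA gives V_GS = 0.761 V ≤ V_t, so take I_D = 0.731 mA.
Then V_GS = 2.42 V and V_DS = V_DD − I_D(R_D+R_S) = 15 − 0.731×3.98 = 12.1 V.
Saturation requires V_DS ≥ V_GS − V_t = 0.723 V; 12.1 ≥ 0.723 ✓.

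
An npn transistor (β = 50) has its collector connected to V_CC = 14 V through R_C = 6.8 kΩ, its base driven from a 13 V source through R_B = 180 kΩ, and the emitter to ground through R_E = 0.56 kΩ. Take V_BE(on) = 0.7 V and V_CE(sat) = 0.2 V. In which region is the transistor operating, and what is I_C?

saturation; I_C ≈ 1.9 mA

Assume active: I_B = (13 − 0.7)/(180 + 51×0.56) = 0.059 mA, I_C = β·I_B = 2.95 mA.
Then V_CE = 14 − 2.95×6.8 − 3.01×0.56 = -7.74 V < 0.2 V — the active assumption fails.
Re-solve with V_CE = 0.2 V. KCL at the emitter: V_E/R_E = (V_BB−0.7−V_E)/R_B + (V_CC−0.2−V_E)/R_C, giving V_E = 1.08 V.
I_C = (V_CC − 0.2 − V_E)/R_C = (13.8 − 1.08)/6.8 = 1.87 mA.
Check: I_B = (12.3 − 1.08)/180 = 0.0623 mA, and β·I_B = 3.12 mA > I_C, confirming saturation.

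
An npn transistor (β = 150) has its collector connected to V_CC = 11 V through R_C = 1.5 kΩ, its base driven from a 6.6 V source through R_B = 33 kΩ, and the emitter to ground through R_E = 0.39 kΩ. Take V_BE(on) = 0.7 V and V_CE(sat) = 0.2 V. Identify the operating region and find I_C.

Assume active: I_B = (6.6 − 0.7)/(33 + 151×0.39) = 0.0642 mA, I_C = β·I_B = 9.63 mA.
Then V_CE = 11 − 9.63×1.5 − 9.7×0.39 = -7.23 V < 0.2 V — the active assumption fails.
Re-solve with V_CE = 0.2 V. KCL at the emitter: V_E/R_E = (V_BB−0.7−V_E)/R_B + (V_CC−0.2−V_E)/R_C, giving V_E = 2.26 V.
I_C = (V_CC − 0.2 − V_E)/R_C = (10.8 − 2.26)/1.5 = 5.69 mA.
Check: I_B = (5.9 − 2.26)/33 = 0.11 mA, and β·I_B = 16.5 mA > I_C, confirming saturation.

saturation; I_C ≈ 5.7 mA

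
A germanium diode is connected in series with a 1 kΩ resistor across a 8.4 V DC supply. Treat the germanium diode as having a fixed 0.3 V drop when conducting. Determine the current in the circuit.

I ≈ 8.1 mA

KVL around the loop: 8.4 = V_D + I·R = 0.3 + I × 1 kΩ.
So I = (8.4 − 0.3) / 1 kΩ = 8.1 / 1 = 8.1 mA.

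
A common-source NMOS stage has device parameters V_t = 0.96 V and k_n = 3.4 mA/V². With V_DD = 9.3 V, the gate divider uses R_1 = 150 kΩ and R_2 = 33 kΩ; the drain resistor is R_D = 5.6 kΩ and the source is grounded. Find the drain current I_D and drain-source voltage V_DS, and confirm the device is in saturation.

I_D ≈ 0.87 mA, V_DS ≈ 4.4 V

V_G = V_DD·R_2/(R_1+R_2) = 9.3×33/183 = 1.68 V. With the source grounded, V_GS = V_G = 1.68 V.
Assume saturation: I_D = (k_n/2)(V_GS − V_t)² = (3.4/2)×(1.68 − 0.96)² = 1.7×0.717² = 0.874 mA.
V_DS = V_DD − I_D·R_D = 9.3 − 0.874×5.6 = 4.41 V.
Saturation requires V_DS ≥ V_GS − V_t = 0.717 V; 4.41 ≥ 0.717 ✓.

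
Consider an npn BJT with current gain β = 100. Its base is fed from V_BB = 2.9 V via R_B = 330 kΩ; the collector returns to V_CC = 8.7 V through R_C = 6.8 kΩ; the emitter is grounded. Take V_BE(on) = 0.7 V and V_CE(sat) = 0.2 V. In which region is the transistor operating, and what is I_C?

Assume active. Base-emitter loop: I_B = (V_BB − V_BE)/R_B = (2.9 − 0.7)/330 = 0.00667 mA.
I_C = β·I_B = 100×0.00667 = 0.667 mA.
V_CE = V_CC − I_C·R_C = 8.7 − 0.667×6.8 = 4.17 V > V_CE(sat), so the active-region assumption holds.

active; I_C ≈ 0.67 mA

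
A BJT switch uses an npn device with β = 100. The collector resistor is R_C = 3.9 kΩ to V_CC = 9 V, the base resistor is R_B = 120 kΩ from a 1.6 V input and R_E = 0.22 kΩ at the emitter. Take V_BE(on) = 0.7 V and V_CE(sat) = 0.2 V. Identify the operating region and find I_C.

active; I_C ≈ 0.63 mA

Assume active. Base-emitter loop: I_B = (V_BB − V_BE)/(R_B + (β+1)R_E) = (1.6 − 0.7)/(120 + 101×0.22) = 0.00633 mA.
I_C = β·I_B = 100×0.00633 = 0.633 mA.
V_CE = V_CC − I_C·R_C − I_E·R_E = 9 − 0.633×3.9 − 0.639×0.22 = 6.39 V > V_CE(sat), so the active-region assumption holds.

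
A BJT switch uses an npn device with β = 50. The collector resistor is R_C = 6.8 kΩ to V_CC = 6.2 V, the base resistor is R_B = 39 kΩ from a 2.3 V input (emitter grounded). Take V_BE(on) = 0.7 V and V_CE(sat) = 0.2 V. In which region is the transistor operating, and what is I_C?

Assume active: I_B = (2.3 − 0.7)/39 = 0.041 mA, giving I_C = β·I_B = 2.05 mA.
But then V_CE = 6.2 − 2.05×6.8 = -7.75 V < V_CE(sat) = 0.2 V — impossible in the active region.
So the transistor is saturated. With V_CE = 0.2 V, I_C = (V_CC − 0.2)/R_C = 6/6.8 = 0.882 mA.
Check: β·I_B = 2.05 mA > I_C = 0.882 mA, confirming saturation.

saturation; I_C ≈ 0.88 mA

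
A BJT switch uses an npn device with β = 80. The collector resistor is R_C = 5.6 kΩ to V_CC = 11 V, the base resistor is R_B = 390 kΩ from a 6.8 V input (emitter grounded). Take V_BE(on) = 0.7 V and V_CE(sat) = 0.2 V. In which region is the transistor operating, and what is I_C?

Assume active. Base-emitter loop: I_B = (V_BB − V_BE)/R_B = (6.8 − 0.7)/390 = 0.0156 mA.
I_C = β·I_B = 80×0.0156 = 1.25 mA.
V_CE = V_CC − I_C·R_C = 11 − 1.25×5.6 = 3.99 V > V_CE(sat), so the active-region assumption holds.

active; I_C ≈ 1.3 mA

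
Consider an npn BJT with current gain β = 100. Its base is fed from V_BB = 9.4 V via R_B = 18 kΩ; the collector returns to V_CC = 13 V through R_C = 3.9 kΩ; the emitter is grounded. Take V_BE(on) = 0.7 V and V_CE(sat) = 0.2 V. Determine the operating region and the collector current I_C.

saturation; I_C ≈ 3.3 mA

Assume active: I_B = (9.4 − 0.7)/18 = 0.483 mA, giving I_C = β·I_B = 48.3 mA.
But then V_CE = 13 − 48.3×3.9 = -176 V < V_CE(sat) = 0.2 V — impossible in the active region.
So the transistor is saturated. With V_CE = 0.2 V, I_C = (V_CC − 0.2)/R_C = 12.8/3.9 = 3.28 mA.
Check: β·I_B = 48.3 mA > I_C = 3.28 mA, confirming saturation.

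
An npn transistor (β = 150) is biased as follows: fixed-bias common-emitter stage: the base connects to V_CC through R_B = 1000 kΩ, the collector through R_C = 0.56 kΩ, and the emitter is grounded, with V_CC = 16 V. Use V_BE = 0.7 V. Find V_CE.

V_CE ≈ 15 V

Base loop: V_CC = I_B·R_B + V_BE, so I_B = (16 − 0.7)/1000 kΩ = 0.0153 mA.
In the active region I_C = β·I_B = 150 × 0.0153 = 2.3 mA.
Collector loop: V_CE = V_CC − I_C·R_C = 16 − 2.3×0.56 = 14.7 V.
Since V_CE = 14.7 V > V_CE(sat) ≈ 0.2 V, the transistor is in the active region as assumed.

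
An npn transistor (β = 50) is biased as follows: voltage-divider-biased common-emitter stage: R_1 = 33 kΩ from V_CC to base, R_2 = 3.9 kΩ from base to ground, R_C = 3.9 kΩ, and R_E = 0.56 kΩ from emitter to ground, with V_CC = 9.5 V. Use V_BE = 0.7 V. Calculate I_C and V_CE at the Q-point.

Thevenize the base divider: V_Th = V_CC·R_2/(R_1+R_2) = 9.5×3.9/36.9 = 1 V, R_Th = R_1‖R_2 = 3.49 kΩ.
Base-emitter loop: V_Th = I_B·R_Th + V_BE + (β+1)I_B·R_E, so I_B = (1 − 0.7) / (3.49 + 51×0.56) = 0.00949 mA.
I_C = β·I_B = 50×0.00949 = 0.474 mA, and I_E = (β+1)I_B = 0.484 mA.
V_CE = V_CC − I_C·R_C − I_E·R_E = 9.5 − 0.474×3.9 − 0.484×0.56 = 7.38 V.
V_CE = 7.38 V > 0.2 V confirms active-region operation.

I_C ≈ 0.47 mA, V_CE ≈ 7.4 V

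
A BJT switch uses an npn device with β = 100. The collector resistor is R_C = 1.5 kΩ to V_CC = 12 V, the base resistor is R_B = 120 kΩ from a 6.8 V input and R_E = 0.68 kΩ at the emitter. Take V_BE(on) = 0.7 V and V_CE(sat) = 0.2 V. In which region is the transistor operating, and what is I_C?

active; I_C ≈ 3.2 mA

Assume active. Base-emitter loop: I_B = (V_BB − V_BE)/(R_B + (β+1)R_E) = (6.8 − 0.7)/(120 + 101×0.68) = 0.0323 mA.
I_C = β·I_B = 100×0.0323 = 3.23 mA.
V_CE = V_CC − I_C·R_C − I_E·R_E = 12 − 3.23×1.5 − 3.27×0.68 = 4.93 V > V_CE(sat), so the active-region assumption holds.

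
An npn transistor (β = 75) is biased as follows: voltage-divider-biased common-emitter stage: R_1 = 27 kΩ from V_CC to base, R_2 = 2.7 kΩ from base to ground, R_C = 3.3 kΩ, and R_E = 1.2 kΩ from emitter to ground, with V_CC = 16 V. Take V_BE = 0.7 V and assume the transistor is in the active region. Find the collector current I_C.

I_C ≈ 0.6 mA

Thevenize the base divider: V_Th = V_CC·R_2/(R_1+R_2) = 16×2.7/29.7 = 1.45 V, R_Th = R_1‖R_2 = 2.45 kΩ.
Base-emitter loop: V_Th = I_B·R_Th + V_BE + (β+1)I_B·R_E, so I_B = (1.45 − 0.7) / (2.45 + 76×1.2) = 0.00806 mA.
I_C = β·I_B = 75×0.00806 = 0.604 mA, and I_E = (β+1)I_B = 0.612 mA.
V_CE = V_CC − I_C·R_C − I_E·R_E = 16 − 0.604×3.3 − 0.612×1.2 = 13.3 V.
V_CE = 13.3 V > 0.2 V confirms active-region operation.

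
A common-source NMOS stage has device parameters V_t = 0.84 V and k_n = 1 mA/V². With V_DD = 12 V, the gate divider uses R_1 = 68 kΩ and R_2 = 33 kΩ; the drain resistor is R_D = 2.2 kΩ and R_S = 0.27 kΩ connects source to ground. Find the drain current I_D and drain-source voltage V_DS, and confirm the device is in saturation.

I_D ≈ 2.7 mA, V_DS ≈ 5.2 V

V_G = V_DD·R_2/(R_1+R_2) = 12×33/101 = 3.92 V.
Assume saturation: I_D = (k_n/2)(V_GS − V_t)² with V_GS = V_G − I_D·R_S = 3.92 − 0.27·I_D.
Substituting gives 0.0365·I_D² − 1.83·I_D + 4.75 = 0, with roots I_D = 2.74 or 47.5 mA.
The root I_D = 47.5 mA gives V_GS = -8.91 V ≤ V_t, so take I_D = 2.74 mA.
Then V_GS = 3.18 V and V_DS = V_DD − I_D(R_D+R_S) = 12 − 2.74×2.47 = 5.23 V.
Saturation requires V_DS ≥ V_GS − V_t = 2.34 V; 5.23 ≥ 2.34 ✓.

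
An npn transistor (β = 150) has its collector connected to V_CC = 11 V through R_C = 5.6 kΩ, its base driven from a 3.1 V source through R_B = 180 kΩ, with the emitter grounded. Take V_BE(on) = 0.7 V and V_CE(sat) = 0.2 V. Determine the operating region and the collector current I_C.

saturation; I_C ≈ 1.9 mA

Assume active: I_B = (3.1 − 0.7)/180 = 0.0133 mA, giving I_C = β·I_B = 2 mA.
But then V_CE = 11 − 2×5.6 = -0.2 V < V_CE(sat) = 0.2 V — impossible in the active region.
So the transistor is saturated. With V_CE = 0.2 V, I_C = (V_CC − 0.2)/R_C = 10.8/5.6 = 1.93 mA.
Check: β·I_B = 2 mA > I_C = 1.93 mA, confirming saturation.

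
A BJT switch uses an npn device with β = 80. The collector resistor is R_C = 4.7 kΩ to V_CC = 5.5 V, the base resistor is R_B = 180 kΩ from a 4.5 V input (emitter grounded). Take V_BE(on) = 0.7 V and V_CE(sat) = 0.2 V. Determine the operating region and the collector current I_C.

saturation; I_C ≈ 1.1 mA

Assume active: I_B = (4.5 − 0.7)/180 = 0.0211 mA, giving I_C = β·I_B = 1.69 mA.
But then V_CE = 5.5 − 1.69×4.7 = -2.44 V < V_CE(sat) = 0.2 V — impossible in the active region.
So the transistor is saturated. With V_CE = 0.2 V, I_C = (V_CC − 0.2)/R_C = 5.3/4.7 = 1.13 mA.
Check: β·I_B = 1.69 mA > I_C = 1.13 mA, confirming saturation.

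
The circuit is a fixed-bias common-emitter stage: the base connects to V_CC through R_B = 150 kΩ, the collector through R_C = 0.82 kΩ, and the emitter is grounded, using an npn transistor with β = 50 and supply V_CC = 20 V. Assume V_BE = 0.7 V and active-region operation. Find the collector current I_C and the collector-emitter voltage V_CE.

Base loop: V_CC = I_B·R_B + V_BE, so I_B = (20 − 0.7)/150 kΩ = 0.129 mA.
In the active region I_C = β·I_B = 50 × 0.129 = 6.43 mA.
Collector loop: V_CE = V_CC − I_C·R_C = 20 − 6.43×0.82 = 14.7 V.
Since V_CE = 14.7 V > V_CE(sat) ≈ 0.2 V, the transistor is in the active region as assumed.

I_C ≈ 6.4 mA, V_CE ≈ 15 V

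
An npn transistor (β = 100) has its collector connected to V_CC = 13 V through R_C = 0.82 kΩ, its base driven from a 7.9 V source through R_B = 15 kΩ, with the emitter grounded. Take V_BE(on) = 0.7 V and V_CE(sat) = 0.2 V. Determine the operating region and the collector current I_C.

Assume active: I_B = (7.9 − 0.7)/15 = 0.48 mA, giving I_C = β·I_B = 48 mA.
But then V_CE = 13 − 48×0.82 = -26.4 V < V_CE(sat) = 0.2 V — impossible in the active region.
So the transistor is saturated. With V_CE = 0.2 V, I_C = (V_CC − 0.2)/R_C = 12.8/0.82 = 15.6 mA.
Check: β·I_B = 48 mA > I_C = 15.6 mA, confirming saturation.

saturation; I_C ≈ 16 mA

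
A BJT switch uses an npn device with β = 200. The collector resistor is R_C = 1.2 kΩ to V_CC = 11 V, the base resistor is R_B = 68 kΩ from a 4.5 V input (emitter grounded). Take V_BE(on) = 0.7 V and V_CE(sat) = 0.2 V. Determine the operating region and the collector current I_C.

saturation; I_C ≈ 9 mA

Assume active: I_B = (4.5 − 0.7)/68 = 0.0559 mA, giving I_C = β·I_B = 11.2 mA.
But then V_CE = 11 − 11.2×1.2 = -2.41 V < V_CE(sat) = 0.2 V — impossible in the active region.
So the transistor is saturated. With V_CE = 0.2 V, I_C = (V_CC − 0.2)/R_C = 10.8/1.2 = 9 mA.
Check: β·I_B = 11.2 mA > I_C = 9 mA, confirming saturation.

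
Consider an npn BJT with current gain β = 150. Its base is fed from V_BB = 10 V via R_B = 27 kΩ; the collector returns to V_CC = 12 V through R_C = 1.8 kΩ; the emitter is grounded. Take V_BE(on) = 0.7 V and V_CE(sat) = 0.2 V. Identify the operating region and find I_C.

saturation; I_C ≈ 6.6 mA

Assume active: I_B = (10 − 0.7)/27 = 0.344 mA, giving I_C = β·I_B = 51.7 mA.
But then V_CE = 12 − 51.7×1.8 = -81 V < V_CE(sat) = 0.2 V — impossible in the active region.
So the transistor is saturated. With V_CE = 0.2 V, I_C = (V_CC − 0.2)/R_C = 11.8/1.8 = 6.56 mA.
Check: β·I_B = 51.7 mA > I_C = 6.56 mA, confirming saturation.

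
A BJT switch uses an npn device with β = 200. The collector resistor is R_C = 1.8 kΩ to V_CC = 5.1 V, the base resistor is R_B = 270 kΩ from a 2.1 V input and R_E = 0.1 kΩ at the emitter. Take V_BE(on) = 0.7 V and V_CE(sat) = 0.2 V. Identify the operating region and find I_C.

Assume active. Base-emitter loop: I_B = (V_BB − V_BE)/(R_B + (β+1)R_E) = (2.1 − 0.7)/(270 + 201×0.1) = 0.00483 mA.
I_C = β·I_B = 200×0.00483 = 0.965 mA.
V_CE = V_CC − I_C·R_C − I_E·R_E = 5.1 − 0.965×1.8 − 0.97×0.1 = 3.27 V > V_CE(sat), so the active-region assumption holds.

active; I_C ≈ 0.97 mA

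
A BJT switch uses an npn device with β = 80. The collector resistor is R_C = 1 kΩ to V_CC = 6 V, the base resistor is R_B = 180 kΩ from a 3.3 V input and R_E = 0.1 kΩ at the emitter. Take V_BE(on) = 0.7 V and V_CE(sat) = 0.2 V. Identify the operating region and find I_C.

Assume active. Base-emitter loop: I_B = (V_BB − V_BE)/(R_B + (β+1)R_E) = (3.3 − 0.7)/(180 + 81×0.1) = 0.0138 mA.
I_C = β·I_B = 80×0.0138 = 1.11 mA.
V_CE = V_CC − I_C·R_C − I_E·R_E = 6 − 1.11×1 − 1.12×0.1 = 4.78 V > V_CE(sat), so the active-region assumption holds.

active; I_C ≈ 1.1 mA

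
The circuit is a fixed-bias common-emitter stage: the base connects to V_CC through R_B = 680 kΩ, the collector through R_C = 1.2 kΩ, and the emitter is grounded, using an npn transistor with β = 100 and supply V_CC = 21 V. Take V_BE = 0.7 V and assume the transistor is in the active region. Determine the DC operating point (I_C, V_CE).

Base loop: V_CC = I_B·R_B + V_BE, so I_B = (21 − 0.7)/680 kΩ = 0.0299 mA.
In the active region I_C = β·I_B = 100 × 0.0299 = 2.99 mA.
Collector loop: V_CE = V_CC − I_C·R_C = 21 − 2.99×1.2 = 17.4 V.
Since V_CE = 17.4 V > V_CE(sat) ≈ 0.2 V, the transistor is in the active region as assumed.

I_C ≈ 3 mA, V_CE ≈ 17 V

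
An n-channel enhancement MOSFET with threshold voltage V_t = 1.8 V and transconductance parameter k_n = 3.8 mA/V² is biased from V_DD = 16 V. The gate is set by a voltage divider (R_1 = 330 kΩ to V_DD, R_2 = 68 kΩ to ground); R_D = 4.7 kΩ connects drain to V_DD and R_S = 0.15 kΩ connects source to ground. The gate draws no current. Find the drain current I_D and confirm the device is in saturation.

I_D ≈ 1.1 mA

V_G = V_DD·R_2/(R_1+R_2) = 16×68/398 = 2.73 V.
Assume saturation: I_D = (k_n/2)(V_GS − V_t)² with V_GS = V_G − I_D·R_S = 2.73 − 0.15·I_D.
Substituting gives 0.0427·I_D² − 1.53·I_D + 1.66 = 0, with roots I_D = 1.12 or 34.7 mA.
The root I_D = 34.7 mA gives V_GS = -2.48 V ≤ V_t, so take I_D = 1.12 mA.
Then V_GS = 2.57 V and V_DS = V_DD − I_D(R_D+R_S) = 16 − 1.12×4.85 = 10.6 V.
Saturation requires V_DS ≥ V_GS − V_t = 0.766 V; 10.6 ≥ 0.766 ✓.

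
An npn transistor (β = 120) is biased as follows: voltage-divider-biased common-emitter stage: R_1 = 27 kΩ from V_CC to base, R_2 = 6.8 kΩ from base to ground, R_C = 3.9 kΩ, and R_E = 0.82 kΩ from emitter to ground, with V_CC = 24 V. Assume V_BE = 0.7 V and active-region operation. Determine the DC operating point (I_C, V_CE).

I_C ≈ 4.7 mA, V_CE ≈ 1.6 V

Thevenize the base divider: V_Th = V_CC·R_2/(R_1+R_2) = 24×6.8/33.8 = 4.83 V, R_Th = R_1‖R_2 = 5.43 kΩ.
Base-emitter loop: V_Th = I_B·R_Th + V_BE + (β+1)I_B·R_E, so I_B = (4.83 − 0.7) / (5.43 + 121×0.82) = 0.0394 mA.
I_C = β·I_B = 120×0.0394 = 4.73 mA, and I_E = (β+1)I_B = 4.77 mA.
V_CE = V_CC − I_C·R_C − I_E·R_E = 24 − 4.73×3.9 − 4.77×0.82 = 1.62 V.
V_CE = 1.62 V > 0.2 V confirms active-region operation.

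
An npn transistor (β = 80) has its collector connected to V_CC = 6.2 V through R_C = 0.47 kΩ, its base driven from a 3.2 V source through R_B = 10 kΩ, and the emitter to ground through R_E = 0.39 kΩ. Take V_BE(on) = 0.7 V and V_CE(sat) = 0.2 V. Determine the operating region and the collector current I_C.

Assume active. Base-emitter loop: I_B = (V_BB − V_BE)/(R_B + (β+1)R_E) = (3.2 − 0.7)/(10 + 81×0.39) = 0.0601 mA.
I_C = β·I_B = 80×0.0601 = 4.81 mA.
V_CE = V_CC − I_C·R_C − I_E·R_E = 6.2 − 4.81×0.47 − 4.87×0.39 = 2.04 V > V_CE(sat), so the active-region assumption holds.

active; I_C ≈ 4.8 mA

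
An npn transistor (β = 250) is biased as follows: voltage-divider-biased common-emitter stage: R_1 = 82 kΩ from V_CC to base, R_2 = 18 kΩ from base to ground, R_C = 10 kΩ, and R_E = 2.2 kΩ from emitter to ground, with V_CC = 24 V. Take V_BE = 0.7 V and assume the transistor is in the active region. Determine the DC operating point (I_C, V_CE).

Thevenize the base divider: V_Th = V_CC·R_2/(R_1+R_2) = 24×18/100 = 4.32 V, R_Th = R_1‖R_2 = 14.8 kΩ.
Base-emitter loop: V_Th = I_B·R_Th + V_BE + (β+1)I_B·R_E, so I_B = (4.32 − 0.7) / (14.8 + 251×2.2) = 0.00638 mA.
I_C = β·I_B = 250×0.00638 = 1.6 mA, and I_E = (β+1)I_B = 1.6 mA.
V_CE = V_CC − I_C·R_C − I_E·R_E = 24 − 1.6×10 − 1.6×2.2 = 4.51 V.
V_CE = 4.51 V > 0.2 V confirms active-region operation.

I_C ≈ 1.6 mA, V_CE ≈ 4.5 V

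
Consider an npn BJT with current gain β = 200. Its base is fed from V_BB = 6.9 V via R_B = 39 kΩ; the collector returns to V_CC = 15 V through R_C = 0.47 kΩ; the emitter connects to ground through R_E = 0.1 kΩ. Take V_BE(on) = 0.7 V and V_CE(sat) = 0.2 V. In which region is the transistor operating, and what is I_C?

Assume active. Base-emitter loop: I_B = (V_BB − V_BE)/(R_B + (β+1)R_E) = (6.9 − 0.7)/(39 + 201×0.1) = 0.105 mA.
I_C = β·I_B = 200×0.105 = 21 mA.
V_CE = V_CC − I_C·R_C − I_E·R_E = 15 − 21×0.47 − 21.1×0.1 = 3.03 V > V_CE(sat), so the active-region assumption holds.

active; I_C ≈ 21 mA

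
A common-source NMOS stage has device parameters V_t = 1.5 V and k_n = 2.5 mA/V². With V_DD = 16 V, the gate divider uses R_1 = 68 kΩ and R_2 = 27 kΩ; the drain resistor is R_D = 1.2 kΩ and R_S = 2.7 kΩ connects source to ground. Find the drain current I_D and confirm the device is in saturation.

I_D ≈ 0.83 mA

V_G = V_DD·R_2/(R_1+R_2) = 16×27/95 = 4.55 V.
Assume saturation: I_D = (k_n/2)(V_GS − V_t)² with V_GS = V_G − I_D·R_S = 4.55 − 2.7·I_D.
Substituting gives 9.11·I_D² − 21.6·I_D + 11.6 = 0, with roots I_D = 0.827 or 1.54 mA.
The root I_D = 1.54 mA gives V_GS = 0.39 V ≤ V_t, so take I_D = 0.827 mA.
Then V_GS = 2.31 V and V_DS = V_DD − I_D(R_D+R_S) = 16 − 0.827×3.9 = 12.8 V.
Saturation requires V_DS ≥ V_GS − V_t = 0.814 V; 12.8 ≥ 0.814 ✓.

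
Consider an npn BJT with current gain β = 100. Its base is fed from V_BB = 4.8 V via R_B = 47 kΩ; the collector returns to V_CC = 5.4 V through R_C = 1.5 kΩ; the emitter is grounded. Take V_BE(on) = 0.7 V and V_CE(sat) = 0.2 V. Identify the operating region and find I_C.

Assume active: I_B = (4.8 − 0.7)/47 = 0.0872 mA, giving I_C = β·I_B = 8.72 mA.
But then V_CE = 5.4 − 8.72×1.5 = -7.69 V < V_CE(sat) = 0.2 V — impossible in the active region.
So the transistor is saturated. With V_CE = 0.2 V, I_C = (V_CC − 0.2)/R_C = 5.2/1.5 = 3.47 mA.
Check: β·I_B = 8.72 mA > I_C = 3.47 mA, confirming saturation.

saturation; I_C ≈ 3.5 mA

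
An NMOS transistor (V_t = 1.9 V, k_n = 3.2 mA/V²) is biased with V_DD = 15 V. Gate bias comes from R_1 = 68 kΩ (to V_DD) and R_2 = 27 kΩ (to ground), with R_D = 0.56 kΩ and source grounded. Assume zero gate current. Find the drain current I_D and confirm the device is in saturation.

V_G = V_DD·R_2/(R_1+R_2) = 15×27/95 = 4.26 V. With the source grounded, V_GS = V_G = 4.26 V.
Assume saturation: I_D = (k_n/2)(V_GS − V_t)² = (3.2/2)×(4.26 − 1.9)² = 1.6×2.36² = 8.94 mA.
V_DS = V_DD − I_D·R_D = 15 − 8.94×0.56 = 10 V.
Saturation requires V_DS ≥ V_GS − V_t = 2.36 V; 10 ≥ 2.36 ✓.

I_D ≈ 8.9 mA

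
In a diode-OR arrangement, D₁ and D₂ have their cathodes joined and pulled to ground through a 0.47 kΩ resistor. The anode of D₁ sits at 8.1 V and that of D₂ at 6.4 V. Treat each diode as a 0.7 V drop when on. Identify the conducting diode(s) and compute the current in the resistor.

Assume both conduct. Then node N would need to be at both 8.1−0.7 = 7.4 V and 6.4−0.7 = 5.7 V, which is impossible.
Assume only D₁ conducts: V_N = 8.1 − 0.7 = 7.4 V, so I_R = 7.4/0.47 = 15.7 mA.
Check D₂: its anode-to-cathode voltage is 6.4 − 7.4 = -1 V < 0.7 V, so it is off. The assumption is consistent.

Only D₁ conducts; I_R ≈ 16 mA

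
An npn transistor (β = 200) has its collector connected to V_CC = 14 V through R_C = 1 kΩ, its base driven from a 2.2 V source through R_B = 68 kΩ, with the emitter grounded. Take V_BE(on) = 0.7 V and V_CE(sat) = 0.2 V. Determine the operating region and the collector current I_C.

Assume active. Base-emitter loop: I_B = (V_BB − V_BE)/R_B = (2.2 − 0.7)/68 = 0.0221 mA.
I_C = β·I_B = 200×0.0221 = 4.41 mA.
V_CE = V_CC − I_C·R_C = 14 − 4.41×1 = 9.59 V > V_CE(sat), so the active-region assumption holds.

active; I_C ≈ 4.4 mA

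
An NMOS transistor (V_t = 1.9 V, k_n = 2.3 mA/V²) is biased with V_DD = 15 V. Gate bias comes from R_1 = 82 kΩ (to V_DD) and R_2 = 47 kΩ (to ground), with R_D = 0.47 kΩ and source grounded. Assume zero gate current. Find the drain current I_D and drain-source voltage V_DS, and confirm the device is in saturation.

I_D ≈ 15 mA, V_DS ≈ 8.1 V

V_G = V_DD·R_2/(R_1+R_2) = 15×47/129 = 5.47 V. With the source grounded, V_GS = V_G = 5.47 V.
Assume saturation: I_D = (k_n/2)(V_GS − V_t)² = (2.3/2)×(5.47 − 1.9)² = 1.15×3.57² = 14.6 mA.
V_DS = V_DD − I_D·R_D = 15 − 14.6×0.47 = 8.13 V.
Saturation requires V_DS ≥ V_GS − V_t = 3.57 V; 8.13 ≥ 3.57 ✓.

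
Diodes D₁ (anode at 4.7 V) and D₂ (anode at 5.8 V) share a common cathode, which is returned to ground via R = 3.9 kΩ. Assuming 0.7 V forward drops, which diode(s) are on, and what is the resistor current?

Assume both conduct. Then node N would need to be at both 4.7−0.7 = 4 V and 5.8−0.7 = 5.1 V, which is impossible.
Assume only D₂ conducts: V_N = 5.8 − 0.7 = 5.1 V, so I_R = 5.1/3.9 = 1.31 mA.
Check D₁: its anode-to-cathode voltage is 4.7 − 5.1 = -0.4 V < 0.7 V, so it is off. The assumption is consistent.

Only D₂ conducts; I_R ≈ 1.3 mA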